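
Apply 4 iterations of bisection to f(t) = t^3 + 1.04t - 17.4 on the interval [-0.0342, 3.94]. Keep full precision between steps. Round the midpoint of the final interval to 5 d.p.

f(-0.034200) = -17.435608, f(3.940000) = 47.860584 (opposite signs)
step 1: m = 1.952900, f(m) = -7.920978 < 0 → root in [1.952900, 3.940000]
step 2: m = 2.946450, f(m) = 11.244113 > 0 → root in [1.952900, 2.946450]
step 3: m = 2.449675, f(m) = -0.152065 < 0 → root in [2.449675, 2.946450]
step 4: m = 2.698062, f(m) = 5.046642 > 0 → root in [2.449675, 2.698062]
Midpoint of [2.449675, 2.698062] = 2.573869

2.57387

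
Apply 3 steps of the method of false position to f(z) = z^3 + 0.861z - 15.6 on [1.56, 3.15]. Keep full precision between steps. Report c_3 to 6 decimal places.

f(1.560000) = -10.460424, f(3.150000) = 18.368025
step 1: c = 2.136933, f(c) = -4.001838 < 0 → new bracket [2.136933, 3.150000]
step 2: c = 2.318165, f(c) = -1.146507 < 0 → new bracket [2.318165, 3.150000]
step 3: c = 2.367036, f(c) = -0.299811 < 0 → new bracket [2.367036, 3.150000]

2.367036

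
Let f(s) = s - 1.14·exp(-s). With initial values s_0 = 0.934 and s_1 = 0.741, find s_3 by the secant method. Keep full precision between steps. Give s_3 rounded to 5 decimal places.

f(s_0) = 0.486004, f(s_1) = 0.197634
s_2 = 0.741000 - (0.197634)·(0.741000 - 0.934000)/(0.197634 - (0.486004)) = 0.608728; f(s_2) = -0.011480
s_3 = 0.608728 - (-0.011480)·(0.608728 - 0.741000)/(-0.011480 - (0.197634)) = 0.615990; f(s_3) = 0.000269

0.61599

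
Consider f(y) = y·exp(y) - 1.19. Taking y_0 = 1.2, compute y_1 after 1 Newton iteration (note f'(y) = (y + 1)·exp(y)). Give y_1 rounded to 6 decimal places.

y_0 = 1.200000: f = 2.794140, f' = 7.304257 → y_1 = 1.200000 - (2.794140)/(7.304257) = 0.817464

0.817464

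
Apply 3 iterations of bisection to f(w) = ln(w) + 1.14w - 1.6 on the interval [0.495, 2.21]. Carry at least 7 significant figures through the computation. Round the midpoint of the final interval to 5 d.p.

1.24531

f(0.495000) = -1.738898, f(2.210000) = 1.712393 (opposite signs)
step 1: m = 1.352500, f(m) = 0.243805 > 0 → root in [0.495000, 1.352500]
step 2: m = 0.923750, f(m) = -0.626239 < 0 → root in [0.923750, 1.352500]
step 3: m = 1.138125, f(m) = -0.173155 < 0 → root in [1.138125, 1.352500]
Midpoint of [1.138125, 1.352500] = 1.245313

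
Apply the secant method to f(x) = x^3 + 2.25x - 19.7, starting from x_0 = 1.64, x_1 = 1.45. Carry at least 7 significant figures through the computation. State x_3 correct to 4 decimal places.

Secant update: x_(k+1) = x_k − f(x_k)·(x_k − x_(k-1))/(f(x_k) − f(x_(k-1))).
f(x_0) = -11.599056, f(x_1) = -13.388875
x_2 = 1.450000 - (-13.388875)·(1.450000 - 1.640000)/(-13.388875 - (-11.599056)) = 2.871309; f(x_2) = 10.432715
x_3 = 2.871309 - (10.432715)·(2.871309 - 1.450000)/(10.432715 - (-13.388875)) = 2.248844; f(x_3) = -3.267026

2.2488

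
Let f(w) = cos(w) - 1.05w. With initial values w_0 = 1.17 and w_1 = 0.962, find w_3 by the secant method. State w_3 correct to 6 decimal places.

f(w_0) = -0.838348, f(w_1) = -0.438220
w_2 = 0.962000 - (-0.438220)·(0.962000 - 1.170000)/(-0.438220 - (-0.838348)) = 0.734199; f(w_2) = -0.028542
w_3 = 0.734199 - (-0.028542)·(0.734199 - 0.962000)/(-0.028542 - (-0.438220)) = 0.718329; f(w_3) = -0.001338

0.718329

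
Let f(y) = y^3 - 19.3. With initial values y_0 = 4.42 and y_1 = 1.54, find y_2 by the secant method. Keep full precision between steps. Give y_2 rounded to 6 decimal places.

Secant update: y_(k+1) = y_k − f(y_k)·(y_k − y_(k-1))/(f(y_k) − f(y_(k-1))).
f(y_0) = 67.050888, f(y_1) = -15.647736
y_2 = 1.540000 - (-15.647736)·(1.540000 - 4.420000)/(-15.647736 - (67.050888)) = 2.084936; f(y_2) = -10.236867

2.084936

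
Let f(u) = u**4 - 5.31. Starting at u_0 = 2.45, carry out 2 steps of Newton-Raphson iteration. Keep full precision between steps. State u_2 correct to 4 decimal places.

f'(u) = 4u**3
u_0 = 2.450000: f = 30.720006, f' = 58.824500 → u_1 = 2.450000 - (30.720006)/(58.824500) = 1.927769
u_1 = 1.927769: f = 8.500822, f' = 28.656598 → u_2 = 1.927769 - (8.500822)/(28.656598) = 1.631124

1.6311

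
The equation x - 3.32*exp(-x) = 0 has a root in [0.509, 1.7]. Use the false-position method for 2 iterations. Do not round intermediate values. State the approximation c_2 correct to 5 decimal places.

1.11729

False-position update: c = (a·f(b) − b·f(a))/(f(b) − f(a)); replace the endpoint whose sign matches f(c).
f(0.509000) = -1.486640, f(1.700000) = 1.093491
step 1: c = 1.195240, f(c) = 0.190504 > 0 → new bracket [0.509000, 1.195240]
step 2: c = 1.117291, f(c) = 0.031104 > 0 → new bracket [0.509000, 1.117291]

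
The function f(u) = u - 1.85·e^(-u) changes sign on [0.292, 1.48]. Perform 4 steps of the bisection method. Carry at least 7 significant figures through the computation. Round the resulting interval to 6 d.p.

[0.811750, 0.886000]

f(0.292000) = -1.089522, f(1.480000) = 1.058870 (opposite signs)
step 1: m = 0.886000, f(m) = 0.123242 > 0 → root in [0.292000, 0.886000]
step 2: m = 0.589000, f(m) = -0.437531 < 0 → root in [0.589000, 0.886000]
step 3: m = 0.737500, f(m) = -0.147370 < 0 → root in [0.737500, 0.886000]
step 4: m = 0.811750, f(m) = -0.009798 < 0 → root in [0.811750, 0.886000]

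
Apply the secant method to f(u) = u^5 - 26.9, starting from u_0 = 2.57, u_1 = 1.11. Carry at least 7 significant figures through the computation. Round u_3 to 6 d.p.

2.945574

f(u_0) = 85.215489, f(u_1) = -25.214942
u_2 = 1.110000 - (-25.214942)·(1.110000 - 2.570000)/(-25.214942 - (85.215489)) = 1.443367; f(u_2) = -20.635546
u_3 = 1.443367 - (-20.635546)·(1.443367 - 1.110000)/(-20.635546 - (-25.214942)) = 2.945574; f(u_3) = 194.842795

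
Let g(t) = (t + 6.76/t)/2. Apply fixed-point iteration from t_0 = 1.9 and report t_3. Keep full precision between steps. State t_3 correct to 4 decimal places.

2.6000

t_1 = g(1.900000) = 2.728947
t_2 = g(2.728947) = 2.603046
t_3 = g(2.603046) = 2.600002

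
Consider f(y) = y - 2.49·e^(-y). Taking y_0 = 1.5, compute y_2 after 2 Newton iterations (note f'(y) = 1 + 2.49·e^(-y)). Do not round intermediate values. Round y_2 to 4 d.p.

y_0 = 1.500000: f = 0.944406, f' = 1.555594 → y_1 = 1.500000 - (0.944406)/(1.555594) = 0.892897
y_1 = 0.892897: f = -0.126678, f' = 2.019575 → y_2 = 0.892897 - (-0.126678)/(2.019575) = 0.955622

0.9556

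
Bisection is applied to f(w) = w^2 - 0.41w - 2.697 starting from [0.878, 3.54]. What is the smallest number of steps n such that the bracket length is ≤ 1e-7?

25

Initial width b − a = 3.54 − 0.878 = 2.662000.
After n steps the width is (b−a)/2^n; need (b−a)/2^n ≤ 1e-7.
So n ≥ log₂(2.662000/1e-7) = log₂(26620000.0000) ≈ 24.6660.
Hence n = 25.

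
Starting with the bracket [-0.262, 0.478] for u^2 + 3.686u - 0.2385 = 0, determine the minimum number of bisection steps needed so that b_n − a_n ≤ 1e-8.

Initial width b − a = 0.478 − -0.262 = 0.740000.
After n steps the width is (b−a)/2^n; need (b−a)/2^n ≤ 1e-8.
So n ≥ log₂(0.740000/1e-8) = log₂(74000000.0000) ≈ 26.1410.
Hence n = 27.

27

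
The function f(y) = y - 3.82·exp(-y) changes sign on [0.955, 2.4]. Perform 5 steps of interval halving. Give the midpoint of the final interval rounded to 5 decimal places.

1.15820

f(0.955000) = -0.514982, f(2.400000) = 2.053457 (opposite signs)
step 1: m = 1.677500, f(m) = 0.963769 > 0 → root in [0.955000, 1.677500]
step 2: m = 1.316250, f(m) = 0.291959 > 0 → root in [0.955000, 1.316250]
step 3: m = 1.135625, f(m) = -0.091440 < 0 → root in [1.135625, 1.316250]
step 4: m = 1.225937, f(m) = 0.104835 > 0 → root in [1.135625, 1.225937]
step 5: m = 1.180781, f(m) = 0.007893 > 0 → root in [1.135625, 1.180781]
Midpoint of [1.135625, 1.180781] = 1.158203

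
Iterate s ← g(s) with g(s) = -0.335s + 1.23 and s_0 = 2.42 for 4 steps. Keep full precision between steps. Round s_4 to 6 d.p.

0.940223

s_1 = g(2.420000) = 0.419300
s_2 = g(0.419300) = 1.089535
s_3 = g(1.089535) = 0.865006
s_4 = g(0.865006) = 0.940223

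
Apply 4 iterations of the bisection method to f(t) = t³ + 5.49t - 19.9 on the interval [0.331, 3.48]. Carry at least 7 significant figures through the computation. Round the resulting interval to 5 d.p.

[1.90550, 2.10231]

f(0.331000) = -18.046545, f(3.480000) = 41.349392 (opposite signs)
step 1: m = 1.905500, f(m) = -2.520067 < 0 → root in [1.905500, 3.480000]
step 2: m = 2.692750, f(m) = 14.408065 > 0 → root in [1.905500, 2.692750]
step 3: m = 2.299125, f(m) = 4.875315 > 0 → root in [1.905500, 2.299125]
step 4: m = 2.102313, f(m) = 0.933324 > 0 → root in [1.905500, 2.102313]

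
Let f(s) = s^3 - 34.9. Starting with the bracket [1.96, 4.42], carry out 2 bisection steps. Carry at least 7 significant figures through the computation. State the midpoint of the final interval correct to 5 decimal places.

3.49750

f(1.960000) = -27.370464, f(4.420000) = 51.450888 (opposite signs)
step 1: m = 3.190000, f(m) = -2.438241 < 0 → root in [3.190000, 4.420000]
step 2: m = 3.805000, f(m) = 20.188885 > 0 → root in [3.190000, 3.805000]
Midpoint of [3.190000, 3.805000] = 3.497500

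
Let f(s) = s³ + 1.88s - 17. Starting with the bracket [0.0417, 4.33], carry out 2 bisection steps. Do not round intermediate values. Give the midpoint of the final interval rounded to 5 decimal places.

2.72189

f(0.041700) = -16.921531, f(4.330000) = 72.323137 (opposite signs)
step 1: m = 2.185850, f(m) = -2.446741 < 0 → root in [2.185850, 4.330000]
step 2: m = 3.257925, f(m) = 23.704760 > 0 → root in [2.185850, 3.257925]
Midpoint of [2.185850, 3.257925] = 2.721888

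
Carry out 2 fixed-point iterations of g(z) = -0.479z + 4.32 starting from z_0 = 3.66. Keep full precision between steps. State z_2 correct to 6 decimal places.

z_1 = g(3.660000) = 2.566860
z_2 = g(2.566860) = 3.090474

3.090474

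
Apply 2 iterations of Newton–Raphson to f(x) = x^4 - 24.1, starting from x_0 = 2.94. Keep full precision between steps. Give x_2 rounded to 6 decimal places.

2.245255

Newton update: x ← x − f(x)/f'(x).
f'(x) = 4x^3
x_0 = 2.940000: f = 50.611821, f' = 101.648736 → x_1 = 2.940000 - (50.611821)/(101.648736) = 2.442091
x_1 = 2.442091: f = 11.467011, f' = 58.256651 → x_2 = 2.442091 - (11.467011)/(58.256651) = 2.245255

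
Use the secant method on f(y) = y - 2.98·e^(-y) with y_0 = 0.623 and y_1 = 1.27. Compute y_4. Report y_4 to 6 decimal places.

1.046494

f(y_0) = -0.975272, f(y_1) = 0.433122
y_2 = 1.270000 - (0.433122)·(1.270000 - 0.623000)/(0.433122 - (-0.975272)) = 1.071029; f(y_2) = 0.049915
y_3 = 1.071029 - (0.049915)·(1.071029 - 1.270000)/(0.049915 - (0.433122)) = 1.045112; f(y_3) = -0.002812
y_4 = 1.045112 - (-0.002812)·(1.045112 - 1.071029)/(-0.002812 - (0.049915)) = 1.046494; f(y_4) = 0.000018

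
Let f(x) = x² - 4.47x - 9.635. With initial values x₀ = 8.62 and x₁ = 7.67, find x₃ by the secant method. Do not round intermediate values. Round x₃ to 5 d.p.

Secant update: x_(k+1) = x_k − f(x_k)·(x_k − x_(k-1))/(f(x_k) − f(x_(k-1))).
f(x_0) = 26.138000, f(x_1) = 14.909000
x_2 = 7.670000 - (14.909000)·(7.670000 - 8.620000)/(14.909000 - (26.138000)) = 6.408663; f(x_2) = 2.789240
x_3 = 6.408663 - (2.789240)·(6.408663 - 7.670000)/(2.789240 - (14.909000)) = 6.118379; f(x_3) = 0.450410

6.11838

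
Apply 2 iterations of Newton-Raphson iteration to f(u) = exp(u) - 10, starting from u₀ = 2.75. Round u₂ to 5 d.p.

2.30624

Newton update: u ← u − f(u)/f'(u).
f'(u) = exp(u)
u_0 = 2.750000: f = 5.642632, f' = 15.642632 → u_1 = 2.750000 - (5.642632)/(15.642632) = 2.389279
u_1 = 2.389279: f = 0.905624, f' = 10.905624 → u_2 = 2.389279 - (0.905624)/(10.905624) = 2.306237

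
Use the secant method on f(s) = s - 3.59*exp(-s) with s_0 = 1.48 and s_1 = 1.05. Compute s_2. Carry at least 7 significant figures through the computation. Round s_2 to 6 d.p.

f(s_0) = 0.662781, f(s_1) = -0.206277
s_2 = 1.050000 - (-0.206277)·(1.050000 - 1.480000)/(-0.206277 - (0.662781)) = 1.152063; f(s_2) = 0.017680

1.152063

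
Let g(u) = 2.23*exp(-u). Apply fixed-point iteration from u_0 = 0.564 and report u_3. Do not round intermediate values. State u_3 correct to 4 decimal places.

1.1912

u_1 = g(0.564000) = 1.268711
u_2 = g(1.268711) = 0.627062
u_3 = g(0.627062) = 1.191174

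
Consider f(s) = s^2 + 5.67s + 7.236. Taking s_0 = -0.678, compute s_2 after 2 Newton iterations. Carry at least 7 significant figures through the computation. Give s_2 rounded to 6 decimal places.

f'(s) = 2s + 5.67
s_0 = -0.678000: f = 3.851424, f' = 4.314000 → s_1 = -0.678000 - (3.851424)/(4.314000) = -1.570773
s_1 = -1.570773: f = 0.797044, f' = 2.528453 → s_2 = -1.570773 - (0.797044)/(2.528453) = -1.886003

-1.886003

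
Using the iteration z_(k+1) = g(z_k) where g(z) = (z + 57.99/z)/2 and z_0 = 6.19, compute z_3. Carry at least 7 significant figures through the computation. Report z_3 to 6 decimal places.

z_1 = g(6.190000) = 7.779168
z_2 = g(7.779168) = 7.616846
z_3 = g(7.616846) = 7.615117

7.615117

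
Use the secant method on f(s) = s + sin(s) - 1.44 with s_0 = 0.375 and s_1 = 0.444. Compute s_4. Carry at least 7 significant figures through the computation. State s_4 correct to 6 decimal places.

Secant update: s_(k+1) = s_k − f(s_k)·(s_k − s_(k-1))/(f(s_k) − f(s_(k-1))).
f(s_0) = -0.698727, f(s_1) = -0.566445
s_2 = 0.444000 - (-0.566445)·(0.444000 - 0.375000)/(-0.566445 - (-0.698727)) = 0.739464; f(s_2) = -0.026644
s_3 = 0.739464 - (-0.026644)·(0.739464 - 0.444000)/(-0.026644 - (-0.566445)) = 0.754048; f(s_3) = -0.001357
s_4 = 0.754048 - (-0.001357)·(0.754048 - 0.739464)/(-0.001357 - (-0.026644)) = 0.754831; f(s_4) = -0.000004

0.754831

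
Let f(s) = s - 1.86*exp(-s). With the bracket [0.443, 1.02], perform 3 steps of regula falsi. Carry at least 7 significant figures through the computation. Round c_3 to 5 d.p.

f(0.443000) = -0.751319, f(1.020000) = 0.349293
step 1: c = 0.836882, f(c) = 0.031392 > 0 → new bracket [0.443000, 0.836882]
step 2: c = 0.821084, f(c) = 0.002769 > 0 → new bracket [0.443000, 0.821084]
step 3: c = 0.819696, f(c) = 0.000244 > 0 → new bracket [0.443000, 0.819696]

0.81970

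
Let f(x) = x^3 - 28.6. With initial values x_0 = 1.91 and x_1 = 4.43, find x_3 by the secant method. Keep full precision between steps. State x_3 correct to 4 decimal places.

f(x_0) = -21.632129, f(x_1) = 58.338307
x_2 = 4.430000 - (58.338307)·(4.430000 - 1.910000)/(58.338307 - (-21.632129)) = 2.591664; f(x_2) = -11.192513
x_3 = 2.591664 - (-11.192513)·(2.591664 - 4.430000)/(-11.192513 - (58.338307)) = 2.887585; f(x_3) = -4.522903

2.8876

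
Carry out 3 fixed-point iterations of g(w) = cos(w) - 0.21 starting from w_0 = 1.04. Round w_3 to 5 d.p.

0.52411

w_1 = g(1.040000) = 0.296220
w_2 = g(0.296220) = 0.746447
w_3 = g(0.746447) = 0.524106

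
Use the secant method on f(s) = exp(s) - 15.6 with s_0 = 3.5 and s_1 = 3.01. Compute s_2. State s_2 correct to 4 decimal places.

f(s_0) = 17.515452, f(s_1) = 4.687400
s_2 = 3.010000 - (4.687400)·(3.010000 - 3.500000)/(4.687400 - (17.515452)) = 2.830953; f(s_2) = 1.361615

2.8310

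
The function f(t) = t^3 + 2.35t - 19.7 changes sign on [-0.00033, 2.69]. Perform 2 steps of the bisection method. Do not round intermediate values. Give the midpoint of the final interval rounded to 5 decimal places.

f(-0.000330) = -19.700776, f(2.690000) = 6.086609 (opposite signs)
step 1: m = 1.344835, f(m) = -14.107394 < 0 → root in [1.344835, 2.690000]
step 2: m = 2.017418, f(m) = -6.748233 < 0 → root in [2.017418, 2.690000]
Midpoint of [2.017418, 2.690000] = 2.353709

2.35371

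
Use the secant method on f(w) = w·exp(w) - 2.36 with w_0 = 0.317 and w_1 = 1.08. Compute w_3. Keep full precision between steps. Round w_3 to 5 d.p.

0.92190

Secant update: w_(k+1) = w_k − f(w_k)·(w_k − w_(k-1))/(f(w_k) − f(w_(k-1))).
f(w_0) = -1.924758, f(w_1) = 0.820254
w_2 = 1.080000 - (0.820254)·(1.080000 - 0.317000)/(0.820254 - (-1.924758)) = 0.852003; f(w_2) = -0.362616
w_3 = 0.852003 - (-0.362616)·(0.852003 - 1.080000)/(-0.362616 - (0.820254)) = 0.921897; f(w_3) = -0.042300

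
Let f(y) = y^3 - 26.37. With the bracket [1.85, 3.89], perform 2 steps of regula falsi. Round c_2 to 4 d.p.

2.8828

f(1.850000) = -20.038375, f(3.890000) = 32.493869
step 1: c = 2.628156, f(c) = -8.216789 < 0 → new bracket [2.628156, 3.890000]
step 2: c = 2.882839, f(c) = -2.411418 < 0 → new bracket [2.882839, 3.890000]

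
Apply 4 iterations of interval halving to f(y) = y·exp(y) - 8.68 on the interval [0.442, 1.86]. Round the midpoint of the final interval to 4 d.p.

1.6384

f(0.442000) = -7.992329, f(1.860000) = 3.268150 (opposite signs)
step 1: m = 1.151000, f(m) = -5.041283 < 0 → root in [1.151000, 1.860000]
step 2: m = 1.505500, f(m) = -1.895605 < 0 → root in [1.505500, 1.860000]
step 3: m = 1.682750, f(m) = 0.373753 > 0 → root in [1.505500, 1.682750]
step 4: m = 1.594125, f(m) = -0.830499 < 0 → root in [1.594125, 1.682750]
Midpoint of [1.594125, 1.682750] = 1.638437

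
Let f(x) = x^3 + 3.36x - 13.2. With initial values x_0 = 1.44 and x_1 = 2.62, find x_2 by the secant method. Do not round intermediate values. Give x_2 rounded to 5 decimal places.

1.77450

f(x_0) = -5.375616, f(x_1) = 13.587928
x_2 = 2.620000 - (13.587928)·(2.620000 - 1.440000)/(13.587928 - (-5.375616)) = 1.774496; f(x_2) = -1.650098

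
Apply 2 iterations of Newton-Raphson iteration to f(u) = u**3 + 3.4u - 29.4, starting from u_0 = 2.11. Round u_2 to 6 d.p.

f'(u) = 3u**2 + 3.4
u_0 = 2.110000: f = -12.832069, f' = 16.756300 → u_1 = 2.110000 - (-12.832069)/(16.756300) = 2.875806
u_1 = 2.875806: f = 4.161394, f' = 28.210774 → u_2 = 2.875806 - (4.161394)/(28.210774) = 2.728295

2.728295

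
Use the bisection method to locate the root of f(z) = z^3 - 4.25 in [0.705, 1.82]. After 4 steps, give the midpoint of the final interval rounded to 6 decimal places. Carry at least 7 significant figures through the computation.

f(0.705000) = -3.899597, f(1.820000) = 1.778568 (opposite signs)
step 1: m = 1.262500, f(m) = -2.237693 < 0 → root in [1.262500, 1.820000]
step 2: m = 1.541250, f(m) = -0.588835 < 0 → root in [1.541250, 1.820000]
step 3: m = 1.680625, f(m) = 0.496926 > 0 → root in [1.541250, 1.680625]
step 4: m = 1.610937, f(m) = -0.069424 < 0 → root in [1.610937, 1.680625]
Midpoint of [1.610937, 1.680625] = 1.645781

1.645781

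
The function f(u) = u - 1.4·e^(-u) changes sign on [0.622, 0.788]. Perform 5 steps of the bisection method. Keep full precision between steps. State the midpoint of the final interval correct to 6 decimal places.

0.697219

f(0.622000) = -0.129617, f(0.788000) = 0.151345 (opposite signs)
step 1: m = 0.705000, f(m) = 0.013248 > 0 → root in [0.622000, 0.705000]
step 2: m = 0.663500, f(m) = -0.057564 < 0 → root in [0.663500, 0.705000]
step 3: m = 0.684250, f(m) = -0.022006 < 0 → root in [0.684250, 0.705000]
step 4: m = 0.694625, f(m) = -0.004341 < 0 → root in [0.694625, 0.705000]
step 5: m = 0.699813, f(m) = 0.004463 > 0 → root in [0.694625, 0.699813]
Midpoint of [0.694625, 0.699813] = 0.697219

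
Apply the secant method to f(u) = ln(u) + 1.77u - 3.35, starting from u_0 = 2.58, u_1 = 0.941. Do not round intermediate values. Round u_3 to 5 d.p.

1.62375

f(u_0) = 2.164389, f(u_1) = -1.745242
u_2 = 0.941000 - (-1.745242)·(0.941000 - 2.580000)/(-1.745242 - (2.164389)) = 1.672642; f(u_2) = 0.124981
u_3 = 1.672642 - (0.124981)·(1.672642 - 0.941000)/(0.124981 - (-1.745242)) = 1.623749; f(u_3) = 0.008773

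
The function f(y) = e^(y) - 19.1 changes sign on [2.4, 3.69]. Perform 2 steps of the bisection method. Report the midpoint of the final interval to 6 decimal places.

f(2.400000) = -8.076824, f(3.690000) = 20.944847 (opposite signs)
step 1: m = 3.045000, f(m) = 1.910031 > 0 → root in [2.400000, 3.045000]
step 2: m = 2.722500, f(m) = -3.881679 < 0 → root in [2.722500, 3.045000]
Midpoint of [2.722500, 3.045000] = 2.883750

2.883750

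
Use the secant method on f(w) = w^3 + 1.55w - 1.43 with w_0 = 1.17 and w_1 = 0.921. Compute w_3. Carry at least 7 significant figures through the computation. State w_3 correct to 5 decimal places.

0.70917

f(w_0) = 1.985113, f(w_1) = 0.778780
w_2 = 0.921000 - (0.778780)·(0.921000 - 1.170000)/(0.778780 - (1.985113)) = 0.760252; f(w_2) = 0.187802
w_3 = 0.760252 - (0.187802)·(0.760252 - 0.921000)/(0.187802 - (0.778780)) = 0.709169; f(w_3) = 0.025867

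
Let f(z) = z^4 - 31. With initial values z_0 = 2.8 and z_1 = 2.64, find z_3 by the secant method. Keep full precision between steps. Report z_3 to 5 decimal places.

f(z_0) = 30.465600, f(z_1) = 17.575324
z_2 = 2.640000 - (17.575324)·(2.640000 - 2.800000)/(17.575324 - (30.465600)) = 2.421847; f(z_2) = 3.402249
z_3 = 2.421847 - (3.402249)·(2.421847 - 2.640000)/(3.402249 - (17.575324)) = 2.369479; f(z_3) = 0.521852

2.36948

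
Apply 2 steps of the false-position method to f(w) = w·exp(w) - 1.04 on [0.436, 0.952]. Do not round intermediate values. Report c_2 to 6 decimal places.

False-position update: c = (a·f(b) − b·f(a))/(f(b) − f(a)); replace the endpoint whose sign matches f(c).
f(0.436000) = -0.365722, f(0.952000) = 1.426524
step 1: c = 0.541294, f(c) = -0.109933 < 0 → new bracket [0.541294, 0.952000]
step 2: c = 0.570680, f(c) = -0.030199 < 0 → new bracket [0.570680, 0.952000]

0.570680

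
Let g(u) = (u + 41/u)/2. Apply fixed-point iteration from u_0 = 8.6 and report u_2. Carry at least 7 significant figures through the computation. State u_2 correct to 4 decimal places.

u_1 = g(8.600000) = 6.683721
u_2 = g(6.683721) = 6.409014

6.4090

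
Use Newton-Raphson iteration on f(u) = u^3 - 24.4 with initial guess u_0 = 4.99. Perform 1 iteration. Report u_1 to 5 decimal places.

Newton update: u ← u − f(u)/f'(u).
f'(u) = 3u^2
u_0 = 4.990000: f = 99.851499, f' = 74.700300 → u_1 = 4.990000 - (99.851499)/(74.700300) = 3.653305

3.65331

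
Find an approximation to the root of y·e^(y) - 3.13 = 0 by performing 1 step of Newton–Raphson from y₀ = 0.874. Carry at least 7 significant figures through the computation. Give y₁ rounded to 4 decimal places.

f'(y) = (y + 1)·e^(y)
y_0 = 0.874000: f = -1.035479, f' = 4.490999 → y_1 = 0.874000 - (-1.035479)/(4.490999) = 1.104568

1.1046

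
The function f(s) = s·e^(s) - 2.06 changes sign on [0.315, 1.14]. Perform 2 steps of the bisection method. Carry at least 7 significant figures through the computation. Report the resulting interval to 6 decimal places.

[0.727500, 0.933750]

f(0.315000) = -1.628368, f(1.140000) = 1.504516 (opposite signs)
step 1: m = 0.727500, f(m) = -0.554148 < 0 → root in [0.727500, 1.140000]
step 2: m = 0.933750, f(m) = 0.315489 > 0 → root in [0.727500, 0.933750]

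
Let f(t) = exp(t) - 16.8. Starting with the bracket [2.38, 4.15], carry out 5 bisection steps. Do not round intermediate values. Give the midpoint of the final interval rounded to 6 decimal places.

2.794844

f(2.380000) = -5.995097, f(4.150000) = 46.634000 (opposite signs)
step 1: m = 3.265000, f(m) = 9.380111 > 0 → root in [2.380000, 3.265000]
step 2: m = 2.822500, f(m) = 0.018845 > 0 → root in [2.380000, 2.822500]
step 3: m = 2.601250, f(m) = -3.319422 < 0 → root in [2.601250, 2.822500]
step 4: m = 2.711875, f(m) = -1.742518 < 0 → root in [2.711875, 2.822500]
step 5: m = 2.767187, f(m) = -0.886187 < 0 → root in [2.767187, 2.822500]
Midpoint of [2.767187, 2.822500] = 2.794844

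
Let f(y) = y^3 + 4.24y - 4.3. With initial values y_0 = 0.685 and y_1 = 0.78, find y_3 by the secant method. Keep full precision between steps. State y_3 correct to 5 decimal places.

f(y_0) = -1.074181, f(y_1) = -0.518248
y_2 = 0.780000 - (-0.518248)·(0.780000 - 0.685000)/(-0.518248 - (-1.074181)) = 0.868560; f(y_2) = 0.037935
y_3 = 0.868560 - (0.037935)·(0.868560 - 0.780000)/(0.037935 - (-0.518248)) = 0.862520; f(y_3) = -0.001252

0.86252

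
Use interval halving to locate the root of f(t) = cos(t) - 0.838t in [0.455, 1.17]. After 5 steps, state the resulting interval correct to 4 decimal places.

f(0.455000) = 0.516971, f(1.170000) = -0.590308 (opposite signs)
step 1: m = 0.812500, f(m) = 0.006811 > 0 → root in [0.812500, 1.170000]
step 2: m = 0.991250, f(m) = -0.283023 < 0 → root in [0.812500, 0.991250]
step 3: m = 0.901875, f(m) = -0.135631 < 0 → root in [0.812500, 0.901875]
step 4: m = 0.857187, f(m) = -0.063757 < 0 → root in [0.812500, 0.857187]
step 5: m = 0.834844, f(m) = -0.028306 < 0 → root in [0.812500, 0.834844]

[0.8125, 0.8348]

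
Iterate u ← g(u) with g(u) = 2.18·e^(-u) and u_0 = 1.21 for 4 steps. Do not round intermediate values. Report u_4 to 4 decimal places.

u_1 = g(1.210000) = 0.650070
u_2 = g(0.650070) = 1.137980
u_3 = g(1.137980) = 0.698615
u_4 = g(0.698615) = 1.084056

1.0841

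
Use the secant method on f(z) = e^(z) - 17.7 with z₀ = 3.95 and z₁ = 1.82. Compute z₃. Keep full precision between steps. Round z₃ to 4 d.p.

f(z_0) = 34.235367, f(z_1) = -11.528142
z_2 = 1.820000 - (-11.528142)·(1.820000 - 3.950000)/(-11.528142 - (34.235367)) = 2.356562; f(z_2) = -7.145402
z_3 = 2.356562 - (-7.145402)·(2.356562 - 1.820000)/(-7.145402 - (-11.528142)) = 3.231345; f(z_3) = 7.613683

3.2313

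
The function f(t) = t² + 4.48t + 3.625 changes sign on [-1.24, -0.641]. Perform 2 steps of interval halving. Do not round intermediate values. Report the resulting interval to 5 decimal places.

[-1.09025, -0.94050]

f(-1.240000) = -0.392600, f(-0.641000) = 1.164201 (opposite signs)
step 1: m = -0.940500, f(m) = 0.296100 > 0 → root in [-1.240000, -0.940500]
step 2: m = -1.090250, f(m) = -0.070675 < 0 → root in [-1.090250, -0.940500]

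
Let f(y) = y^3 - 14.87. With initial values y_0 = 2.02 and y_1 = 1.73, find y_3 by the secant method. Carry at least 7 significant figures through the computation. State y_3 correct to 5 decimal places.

2.39477

f(y_0) = -6.627592, f(y_1) = -9.692283
y_2 = 1.730000 - (-9.692283)·(1.730000 - 2.020000)/(-9.692283 - (-6.627592)) = 2.647144; f(y_2) = 3.679515
y_3 = 2.647144 - (3.679515)·(2.647144 - 1.730000)/(3.679515 - (-9.692283)) = 2.394773; f(y_3) = -1.136118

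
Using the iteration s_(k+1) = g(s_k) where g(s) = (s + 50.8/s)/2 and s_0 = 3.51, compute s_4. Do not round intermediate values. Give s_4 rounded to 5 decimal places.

7.12741

s_1 = g(3.510000) = 8.991467
s_2 = g(8.991467) = 7.320634
s_3 = g(7.320634) = 7.129962
s_4 = g(7.129962) = 7.127412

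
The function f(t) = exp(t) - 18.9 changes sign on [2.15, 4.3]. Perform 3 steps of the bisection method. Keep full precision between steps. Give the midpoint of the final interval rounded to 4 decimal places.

2.8219

f(2.150000) = -10.315142, f(4.300000) = 54.799794 (opposite signs)
step 1: m = 3.225000, f(m) = 6.253574 > 0 → root in [2.150000, 3.225000]
step 2: m = 2.687500, f(m) = -4.205107 < 0 → root in [2.687500, 3.225000]
step 3: m = 2.956250, f(m) = 0.325740 > 0 → root in [2.687500, 2.956250]
Midpoint of [2.687500, 2.956250] = 2.821875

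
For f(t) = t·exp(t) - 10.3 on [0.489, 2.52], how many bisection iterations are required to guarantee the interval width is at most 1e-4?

Initial width b − a = 2.52 − 0.489 = 2.031000.
After n steps the width is (b−a)/2^n; need (b−a)/2^n ≤ 1e-4.
So n ≥ log₂(2.031000/1e-4) = log₂(20310.0000) ≈ 14.3099.
Hence n = 15.

15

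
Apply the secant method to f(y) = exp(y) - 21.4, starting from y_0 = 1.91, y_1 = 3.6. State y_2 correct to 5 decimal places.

f(y_0) = -14.646911, f(y_1) = 15.198234
y_2 = 3.600000 - (15.198234)·(3.600000 - 1.910000)/(15.198234 - (-14.646911)) = 2.739390; f(y_2) = -5.922452

2.73939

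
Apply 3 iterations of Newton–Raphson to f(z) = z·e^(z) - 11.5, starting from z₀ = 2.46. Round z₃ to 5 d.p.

1.83558

Newton update: z ← z − f(z)/f'(z).
f'(z) = (z + 1)·e^(z)
z_0 = 2.460000: f = 17.293836, f' = 40.498648 → z_1 = 2.460000 - (17.293836)/(40.498648) = 2.032977
z_1 = 2.032977: f = 4.025423, f' = 23.162214 → z_2 = 2.032977 - (4.025423)/(23.162214) = 1.859185
z_2 = 1.859185: f = 0.433181, f' = 18.351683 → z_3 = 1.859185 - (0.433181)/(18.351683) = 1.835580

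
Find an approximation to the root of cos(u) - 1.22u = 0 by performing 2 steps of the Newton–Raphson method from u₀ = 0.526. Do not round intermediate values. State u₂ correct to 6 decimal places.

0.651692

f'(u) = -sin(u) - 1.22
u_0 = 0.526000: f = 0.223102, f' = -1.722078 → u_1 = 0.526000 - (0.223102)/(-1.722078) = 0.655554
u_1 = 0.655554: f = -0.007066, f' = -1.829599 → u_2 = 0.655554 - (-0.007066)/(-1.829599) = 0.651692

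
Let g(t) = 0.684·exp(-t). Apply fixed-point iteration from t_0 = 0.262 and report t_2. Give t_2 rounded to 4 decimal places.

0.4041

t_1 = g(0.262000) = 0.526346
t_2 = g(0.526346) = 0.404080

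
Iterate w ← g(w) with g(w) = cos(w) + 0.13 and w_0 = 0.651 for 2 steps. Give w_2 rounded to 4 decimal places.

0.7315

w_1 = g(0.651000) = 0.925478
w_2 = g(0.925478) = 0.731453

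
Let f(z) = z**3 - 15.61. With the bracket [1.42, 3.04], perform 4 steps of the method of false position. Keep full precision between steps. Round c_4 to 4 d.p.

2.4973

False-position update: c = (a·f(b) − b·f(a))/(f(b) − f(a)); replace the endpoint whose sign matches f(c).
f(1.420000) = -12.746712, f(3.040000) = 12.484464
step 1: c = 2.238419, f(c) = -4.394358 < 0 → new bracket [2.238419, 3.040000]
step 2: c = 2.447109, f(c) = -0.955881 < 0 → new bracket [2.447109, 3.040000]
step 3: c = 2.489275, f(c) = -0.185229 < 0 → new bracket [2.489275, 3.040000]
step 4: c = 2.497327, f(c) = -0.035071 < 0 → new bracket [2.497327, 3.040000]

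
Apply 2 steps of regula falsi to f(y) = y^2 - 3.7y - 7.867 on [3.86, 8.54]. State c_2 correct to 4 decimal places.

5.0295

f(3.860000) = -7.249400, f(8.540000) = 33.466600
step 1: c = 4.693264, f(c) = -3.205348 < 0 → new bracket [4.693264, 8.540000]
step 2: c = 5.029492, f(c) = -1.180330 < 0 → new bracket [5.029492, 8.540000]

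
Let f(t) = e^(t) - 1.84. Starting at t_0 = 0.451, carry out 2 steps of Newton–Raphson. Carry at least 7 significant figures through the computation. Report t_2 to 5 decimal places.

0.60985

Newton update: t ← t − f(t)/f'(t).
f'(t) = e^(t)
t_0 = 0.451000: f = -0.270119, f' = 1.569881 → t_1 = 0.451000 - (-0.270119)/(1.569881) = 0.623063
t_1 = 0.623063: f = 0.024631, f' = 1.864631 → t_2 = 0.623063 - (0.024631)/(1.864631) = 0.609854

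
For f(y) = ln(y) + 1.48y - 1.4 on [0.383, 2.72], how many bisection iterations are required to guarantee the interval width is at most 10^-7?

Initial width b − a = 2.72 − 0.383 = 2.337000.
After n steps the width is (b−a)/2^n; need (b−a)/2^n ≤ 10^-7.
So n ≥ log₂(2.337000/10^-7) = log₂(23370000.0000) ≈ 24.4782.
Hence n = 25.

25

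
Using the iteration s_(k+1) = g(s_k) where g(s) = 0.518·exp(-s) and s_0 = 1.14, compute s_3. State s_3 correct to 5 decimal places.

0.33397

s_1 = g(1.140000) = 0.165666
s_2 = g(0.165666) = 0.438916
s_3 = g(0.438916) = 0.333973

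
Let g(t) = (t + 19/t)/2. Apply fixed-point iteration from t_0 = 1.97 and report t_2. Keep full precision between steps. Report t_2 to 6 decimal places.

t_1 = g(1.970000) = 5.807335
t_2 = g(5.807335) = 4.539530

4.539530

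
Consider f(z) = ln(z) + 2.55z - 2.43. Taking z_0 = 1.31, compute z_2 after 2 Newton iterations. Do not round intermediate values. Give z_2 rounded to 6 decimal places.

0.966336

f'(z) = 1/z + 2.55
z_0 = 1.310000: f = 1.180527, f' = 3.313359 → z_1 = 1.310000 - (1.180527)/(3.313359) = 0.953707
z_1 = 0.953707: f = -0.045447, f' = 3.598540 → z_2 = 0.953707 - (-0.045447)/(3.598540) = 0.966336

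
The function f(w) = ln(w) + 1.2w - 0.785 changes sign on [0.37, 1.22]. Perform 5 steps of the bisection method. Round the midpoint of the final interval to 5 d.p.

f(0.370000) = -1.335252, f(1.220000) = 0.877851 (opposite signs)
step 1: m = 0.795000, f(m) = -0.060413 < 0 → root in [0.795000, 1.220000]
step 2: m = 1.007500, f(m) = 0.431472 > 0 → root in [0.795000, 1.007500]
step 3: m = 0.901250, f(m) = 0.192527 > 0 → root in [0.795000, 0.901250]
step 4: m = 0.848125, f(m) = 0.068023 > 0 → root in [0.795000, 0.848125]
step 5: m = 0.821562, f(m) = 0.004328 > 0 → root in [0.795000, 0.821562]
Midpoint of [0.795000, 0.821562] = 0.808281

0.80828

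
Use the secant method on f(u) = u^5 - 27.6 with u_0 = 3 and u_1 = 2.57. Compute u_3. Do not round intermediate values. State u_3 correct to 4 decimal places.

2.0893

f(u_0) = 215.400000, f(u_1) = 84.515489
u_2 = 2.570000 - (84.515489)·(2.570000 - 3.000000)/(84.515489 - (215.400000)) = 2.292338; f(u_2) = 35.698472
u_3 = 2.292338 - (35.698472)·(2.292338 - 2.570000)/(35.698472 - (84.515489)) = 2.089292; f(u_3) = 12.210299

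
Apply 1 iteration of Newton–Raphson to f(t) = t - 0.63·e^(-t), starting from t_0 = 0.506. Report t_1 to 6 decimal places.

Newton update: t ← t − f(t)/f'(t).
f'(t) = 1 + 0.63·e^(-t)
t_0 = 0.506000: f = 0.126172, f' = 1.379828 → t_1 = 0.506000 - (0.126172)/(1.379828) = 0.414560

0.414560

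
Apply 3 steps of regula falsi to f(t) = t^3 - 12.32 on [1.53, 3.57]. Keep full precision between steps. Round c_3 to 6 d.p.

2.249677

False-position update: c = (a·f(b) − b·f(a))/(f(b) − f(a)); replace the endpoint whose sign matches f(c).
f(1.530000) = -8.738423, f(3.570000) = 33.179293
step 1: c = 1.955271, f(c) = -4.844835 < 0 → new bracket [1.955271, 3.570000]
step 2: c = 2.161011, f(c) = -2.228144 < 0 → new bracket [2.161011, 3.570000]
step 3: c = 2.249677, f(c) = -0.934280 < 0 → new bracket [2.249677, 3.570000]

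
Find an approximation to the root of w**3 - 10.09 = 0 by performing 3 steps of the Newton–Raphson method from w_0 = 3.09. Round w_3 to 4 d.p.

2.1612

Newton update: w ← w − f(w)/f'(w).
f'(w) = 3w**2
w_0 = 3.090000: f = 19.413629, f' = 28.644300 → w_1 = 3.090000 - (19.413629)/(28.644300) = 2.412252
w_1 = 2.412252: f = 3.946790, f' = 17.456873 → w_2 = 2.412252 - (3.946790)/(17.456873) = 2.186164
w_2 = 2.186164: f = 0.358356, f' = 14.337933 → w_3 = 2.186164 - (0.358356)/(14.337933) = 2.161170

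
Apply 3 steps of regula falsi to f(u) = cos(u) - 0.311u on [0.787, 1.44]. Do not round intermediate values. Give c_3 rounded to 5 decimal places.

f(0.787000) = 0.461216, f(1.440000) = -0.317416
step 1: c = 1.173799, f(c) = 0.021600 > 0 → new bracket [1.173799, 1.440000]
step 2: c = 1.190759, f(c) = 0.000629 > 0 → new bracket [1.190759, 1.440000]
step 3: c = 1.191252, f(c) = 0.000018 > 0 → new bracket [1.191252, 1.440000]

1.19125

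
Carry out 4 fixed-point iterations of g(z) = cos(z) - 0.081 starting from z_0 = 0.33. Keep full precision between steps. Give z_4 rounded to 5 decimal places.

0.64233

z_1 = g(0.330000) = 0.865042
z_2 = g(0.865042) = 0.567608
z_3 = g(0.567608) = 0.762189
z_4 = g(0.762189) = 0.642326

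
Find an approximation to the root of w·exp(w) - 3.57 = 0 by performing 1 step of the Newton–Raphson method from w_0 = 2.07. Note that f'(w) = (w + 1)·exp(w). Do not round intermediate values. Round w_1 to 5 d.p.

w_0 = 2.070000: f = 12.834384, f' = 24.329207 → w_1 = 2.070000 - (12.834384)/(24.329207) = 1.542470

1.54247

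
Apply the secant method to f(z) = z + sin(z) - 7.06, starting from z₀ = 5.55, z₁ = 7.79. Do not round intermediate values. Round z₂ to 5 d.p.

6.79936

Secant update: z_(k+1) = z_k − f(z_k)·(z_k − z_(k-1))/(f(z_k) − f(z_(k-1))).
f(z_0) = -2.179240, f(z_1) = 1.727954
z_2 = 7.790000 - (1.727954)·(7.790000 - 5.550000)/(1.727954 - (-2.179240)) = 6.799361; f(z_2) = 0.232920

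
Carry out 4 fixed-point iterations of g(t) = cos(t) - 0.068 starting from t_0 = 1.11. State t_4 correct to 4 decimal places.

0.7668

t_1 = g(1.110000) = 0.376662
t_2 = g(0.376662) = 0.861898
t_3 = g(0.861898) = 0.582998
t_4 = g(0.582998) = 0.766816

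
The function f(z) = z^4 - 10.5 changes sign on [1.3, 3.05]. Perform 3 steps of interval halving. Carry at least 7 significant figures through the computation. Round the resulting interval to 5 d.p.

f(1.300000) = -7.643900, f(3.050000) = 76.036506 (opposite signs)
step 1: m = 2.175000, f(m) = 11.878813 > 0 → root in [1.300000, 2.175000]
step 2: m = 1.737500, f(m) = -1.386205 < 0 → root in [1.737500, 2.175000]
step 3: m = 1.956250, f(m) = 4.145271 > 0 → root in [1.737500, 1.956250]

[1.73750, 1.95625]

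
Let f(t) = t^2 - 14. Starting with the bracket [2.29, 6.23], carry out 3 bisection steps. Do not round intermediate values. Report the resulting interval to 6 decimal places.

f(2.290000) = -8.755900, f(6.230000) = 24.812900 (opposite signs)
step 1: m = 4.260000, f(m) = 4.147600 > 0 → root in [2.290000, 4.260000]
step 2: m = 3.275000, f(m) = -3.274375 < 0 → root in [3.275000, 4.260000]
step 3: m = 3.767500, f(m) = 0.194056 > 0 → root in [3.275000, 3.767500]

[3.275000, 3.767500]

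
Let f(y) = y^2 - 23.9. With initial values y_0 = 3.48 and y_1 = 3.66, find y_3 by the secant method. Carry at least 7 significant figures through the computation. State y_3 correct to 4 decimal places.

f(y_0) = -11.789600, f(y_1) = -10.504400
y_2 = 3.660000 - (-10.504400)·(3.660000 - 3.480000)/(-10.504400 - (-11.789600)) = 5.131204; f(y_2) = 2.429259
y_3 = 5.131204 - (2.429259)·(5.131204 - 3.660000)/(2.429259 - (-10.504400)) = 4.854876; f(y_3) = -0.330178

4.8549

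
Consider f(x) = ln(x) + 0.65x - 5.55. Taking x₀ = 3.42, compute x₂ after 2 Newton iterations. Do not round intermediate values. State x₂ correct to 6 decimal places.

5.826325

f'(x) = 1/x + 0.65
x_0 = 3.420000: f = -2.097359, f' = 0.942398 → x_1 = 3.420000 - (-2.097359)/(0.942398) = 5.645557
x_1 = 5.645557: f = -0.149519, f' = 0.827130 → x_2 = 5.645557 - (-0.149519)/(0.827130) = 5.826325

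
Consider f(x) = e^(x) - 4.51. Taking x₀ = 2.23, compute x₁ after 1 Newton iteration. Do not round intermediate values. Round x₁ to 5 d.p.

f'(x) = e^(x)
x_0 = 2.230000: f = 4.789866, f' = 9.299866 → x_1 = 2.230000 - (4.789866)/(9.299866) = 1.714953

1.71495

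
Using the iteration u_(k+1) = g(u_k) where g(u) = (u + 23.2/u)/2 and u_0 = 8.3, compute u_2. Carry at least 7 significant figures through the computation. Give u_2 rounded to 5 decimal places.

4.86479

u_1 = g(8.300000) = 5.547590
u_2 = g(5.547590) = 4.864793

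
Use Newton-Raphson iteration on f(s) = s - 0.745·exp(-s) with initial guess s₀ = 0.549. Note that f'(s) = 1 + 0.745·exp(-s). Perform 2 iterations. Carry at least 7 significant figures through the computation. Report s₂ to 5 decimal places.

0.46702

s_0 = 0.549000: f = 0.118742, f' = 1.430258 → s_1 = 0.549000 - (0.118742)/(1.430258) = 0.465978
s_1 = 0.465978: f = -0.001525, f' = 1.467503 → s_2 = 0.465978 - (-0.001525)/(1.467503) = 0.467017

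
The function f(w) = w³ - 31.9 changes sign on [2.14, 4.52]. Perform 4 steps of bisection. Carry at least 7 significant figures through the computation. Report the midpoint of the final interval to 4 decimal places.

f(2.140000) = -22.099656, f(4.520000) = 60.445408 (opposite signs)
step 1: m = 3.330000, f(m) = 5.026037 > 0 → root in [2.140000, 3.330000]
step 2: m = 2.735000, f(m) = -11.441585 < 0 → root in [2.735000, 3.330000]
step 3: m = 3.032500, f(m) = -4.012959 < 0 → root in [3.032500, 3.330000]
step 4: m = 3.181250, f(m) = 0.295368 > 0 → root in [3.032500, 3.181250]
Midpoint of [3.032500, 3.181250] = 3.106875

3.1069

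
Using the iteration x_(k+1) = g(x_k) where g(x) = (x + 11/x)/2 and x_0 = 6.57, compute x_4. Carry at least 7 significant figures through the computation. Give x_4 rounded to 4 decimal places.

3.3166

x_1 = g(6.570000) = 4.122139
x_2 = g(4.122139) = 3.395328
x_3 = g(3.395328) = 3.317537
x_4 = g(3.317537) = 3.316625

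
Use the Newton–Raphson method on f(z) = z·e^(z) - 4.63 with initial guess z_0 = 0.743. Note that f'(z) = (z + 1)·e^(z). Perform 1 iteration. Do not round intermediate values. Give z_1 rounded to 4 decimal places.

1.5803

Newton update: z ← z − f(z)/f'(z).
z_0 = 0.743000: f = -3.068041, f' = 3.664192 → z_1 = 0.743000 - (-3.068041)/(3.664192) = 1.580304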